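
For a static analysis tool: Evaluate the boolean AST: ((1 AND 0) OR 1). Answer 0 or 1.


Step 1: Evaluate inner node
  1 AND 0 = 0
Step 2: Evaluate root node
  0 OR 1 = 1

1


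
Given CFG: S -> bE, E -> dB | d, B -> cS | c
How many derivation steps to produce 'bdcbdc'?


Grammar: S -> bE, E -> dB | d, B -> cS | c
Deriving 'bdcbdc':
Step 1: S -> bE => bE
Step 2: E -> dB => bdB
Step 3: B -> cS => bdcS
Step 4: S -> bE => bdcbE
Step 5: E -> dB => bdcbdB
Step 6: B -> c => bdcbdc
Total derivation steps: 6

6


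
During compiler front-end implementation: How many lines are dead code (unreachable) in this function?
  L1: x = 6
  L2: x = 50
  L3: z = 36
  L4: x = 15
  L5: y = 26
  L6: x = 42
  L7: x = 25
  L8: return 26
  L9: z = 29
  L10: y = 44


Analyzing control flow:
  L1: reachable (before return)
  L2: reachable (before return)
  L3: reachable (before return)
  L4: reachable (before return)
  L5: reachable (before return)
  L6: reachable (before return)
  L7: reachable (before return)
  L8: reachable (return statement)
  L9: DEAD (after return at L8)
  L10: DEAD (after return at L8)
Return at L8, total lines = 10
Dead lines: L9 through L10
Count: 2

2


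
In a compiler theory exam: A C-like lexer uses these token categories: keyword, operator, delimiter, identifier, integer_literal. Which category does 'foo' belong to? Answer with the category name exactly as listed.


Token: 'foo'
Checking categories:
  identifier: YES
  integer_literal: no
  operator: no
  keyword: no
  delimiter: no
Category: identifier

identifier


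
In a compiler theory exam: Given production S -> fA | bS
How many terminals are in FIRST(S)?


Production: S -> fA | bS
Examining each alternative for leading terminals:
  S -> fA : first terminal = 'f'
  S -> bS : first terminal = 'b'
FIRST(S) = {b, f}
Count: 2

2


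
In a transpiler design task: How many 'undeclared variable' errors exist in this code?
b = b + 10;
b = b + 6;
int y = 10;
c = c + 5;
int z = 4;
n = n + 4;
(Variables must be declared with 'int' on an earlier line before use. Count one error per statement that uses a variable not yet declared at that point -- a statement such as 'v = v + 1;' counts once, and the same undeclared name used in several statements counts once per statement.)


Scanning code line by line:
  Line 1: use 'b' -> ERROR (undeclared)
  Line 2: use 'b' -> ERROR (undeclared)
  Line 3: declare 'y' -> declared = ['y']
  Line 4: use 'c' -> ERROR (undeclared)
  Line 5: declare 'z' -> declared = ['y', 'z']
  Line 6: use 'n' -> ERROR (undeclared)
Total undeclared variable errors: 4

4


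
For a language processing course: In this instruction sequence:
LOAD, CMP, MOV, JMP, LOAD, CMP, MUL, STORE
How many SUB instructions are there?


Scanning instruction sequence for SUB:
  Position 1: LOAD
  Position 2: CMP
  Position 3: MOV
  Position 4: JMP
  Position 5: LOAD
  Position 6: CMP
  Position 7: MUL
  Position 8: STORE
Matches at positions: []
Total SUB count: 0

0


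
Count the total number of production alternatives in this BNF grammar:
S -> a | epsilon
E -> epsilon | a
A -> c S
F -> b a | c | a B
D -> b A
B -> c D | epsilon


Counting alternatives per rule:
  S: 2 alternative(s)
  E: 2 alternative(s)
  A: 1 alternative(s)
  F: 3 alternative(s)
  D: 1 alternative(s)
  B: 2 alternative(s)
Sum: 2 + 2 + 1 + 3 + 1 + 2 = 11

11


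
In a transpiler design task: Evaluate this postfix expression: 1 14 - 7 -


Processing tokens left to right:
Push 1, Push 14
Pop 1 and 14, compute 1 - 14 = -13, push -13
Push 7
Pop -13 and 7, compute -13 - 7 = -20, push -20
Stack result: -20

-20


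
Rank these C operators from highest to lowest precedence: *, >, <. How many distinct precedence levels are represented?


Looking up precedence for each operator:
  * -> precedence 6
  > -> precedence 4
  < -> precedence 4
Sorted highest to lowest: *, >, <
Distinct precedence values: [6, 4]
Number of distinct levels: 2

2


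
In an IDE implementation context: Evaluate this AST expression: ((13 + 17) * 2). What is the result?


Expression: ((13 + 17) * 2)
Evaluating step by step:
  13 + 17 = 30
  30 * 2 = 60
Result: 60

60


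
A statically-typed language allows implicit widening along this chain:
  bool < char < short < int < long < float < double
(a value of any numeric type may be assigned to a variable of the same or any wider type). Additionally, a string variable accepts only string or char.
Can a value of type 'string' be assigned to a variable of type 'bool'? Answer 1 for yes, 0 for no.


Target variable type: bool
Source value type: string
Rule: string cannot widen to any numeric type
Result: 0

0


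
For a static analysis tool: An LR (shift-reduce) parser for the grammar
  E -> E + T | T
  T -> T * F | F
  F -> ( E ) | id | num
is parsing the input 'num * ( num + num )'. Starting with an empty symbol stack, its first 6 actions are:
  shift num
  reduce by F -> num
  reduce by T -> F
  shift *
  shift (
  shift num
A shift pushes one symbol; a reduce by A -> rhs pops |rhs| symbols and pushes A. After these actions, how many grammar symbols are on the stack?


Tracking the symbol stack through each action:
  Action 1: shift 'num' : push -> stack = [num] (size 1)
  Action 2: reduce by F -> num : pop 1, push F -> stack = [F] (size 1)
  Action 3: reduce by T -> F : pop 1, push T -> stack = [T] (size 1)
  Action 4: shift '*' : push -> stack = [T, *] (size 2)
  Action 5: shift '(' : push -> stack = [T, *, (] (size 3)
  Action 6: shift 'num' : push -> stack = [T, *, (, num] (size 4)
Final stack size: 4

4


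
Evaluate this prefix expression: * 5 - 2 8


Parsing prefix expression: * 5 - 2 8
Step 1: Innermost operation '- 2 8'
  2 - 8 = -6
Step 2: Outer operation '* 5 [-6]'
  5 * -6 = -30

-30


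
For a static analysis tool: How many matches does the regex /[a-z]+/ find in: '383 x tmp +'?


Pattern: /[a-z]+/ (identifiers)
Input: '383 x tmp +'
Scanning for matches:
  Match 1: 'x'
  Match 2: 'tmp'
Total matches: 2

2


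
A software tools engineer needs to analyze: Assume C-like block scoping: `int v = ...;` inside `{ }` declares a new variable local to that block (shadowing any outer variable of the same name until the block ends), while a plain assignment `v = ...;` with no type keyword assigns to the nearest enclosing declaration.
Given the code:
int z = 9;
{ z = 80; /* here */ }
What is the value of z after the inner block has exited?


Analyzing scoping rules:
Outer scope: declares z = 9
Inner block: 'z = 80;' has no type keyword, so it is an assignment to the outer z (no shadowing)
The assignment changed the outer variable itself, so the new value persists after the block -> 80
Result: 80

80


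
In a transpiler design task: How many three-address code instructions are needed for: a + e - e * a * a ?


Expression: a + e - e * a * a
Generating three-address code (respecting * over +/- precedence):
  Instruction 1: t1 = e * a
  Instruction 2: t2 = t1 * a
  Instruction 3: t3 = a + e
  Instruction 4: t4 = t3 - t2
Total instructions: 4

4


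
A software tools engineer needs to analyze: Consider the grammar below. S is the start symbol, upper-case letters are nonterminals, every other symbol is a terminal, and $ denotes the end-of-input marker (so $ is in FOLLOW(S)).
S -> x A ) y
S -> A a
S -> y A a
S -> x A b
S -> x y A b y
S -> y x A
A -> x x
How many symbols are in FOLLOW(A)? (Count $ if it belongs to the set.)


S is the start symbol and does not occur in any rule body, so FOLLOW(S) = {$}.
Examining every occurrence of A in a rule body:
  S -> x A ) y : A is followed by terminal ')' -> add ')'
  S -> A a : A is followed by terminal 'a' -> add 'a'
  S -> y A a : A is followed by terminal 'a' -> add 'a' (already in the set)
  S -> x A b : A is followed by terminal 'b' -> add 'b'
  S -> x y A b y : A is followed by terminal 'b' -> add 'b' (already in the set)
  S -> y x A : A is at the right end -> add FOLLOW(S) = {$}
  A -> x x : A does not occur in the body -> contributes nothing
FOLLOW(A) = {), a, b, $}
Count: 4

4


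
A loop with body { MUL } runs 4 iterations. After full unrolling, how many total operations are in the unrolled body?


Loop body operations: MUL (1 op per iteration)
Unrolling 4 iterations:
  Iteration 1: MUL (1 ops)
  Iteration 2: MUL (1 ops)
  Iteration 3: MUL (1 ops)
  Iteration 4: MUL (1 ops)
Total: 4 iterations * 1 ops/iter = 4 operations

4


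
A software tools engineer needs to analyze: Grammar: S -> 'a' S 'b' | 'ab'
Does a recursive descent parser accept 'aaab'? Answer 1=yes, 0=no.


Grammar accepts strings of the form a^n b^n (n >= 1)
Word: 'aaab'
Counting: 3 a's and 1 b's
Check: 3 == 1? No
Mismatch: a-count != b-count
Rejected

0


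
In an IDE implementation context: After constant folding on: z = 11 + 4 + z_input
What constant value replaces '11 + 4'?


Identifying constant sub-expression:
  Original: z = 11 + 4 + z_input
  11 and 4 are both compile-time constants
  Evaluating: 11 + 4 = 15
  After folding: z = 15 + z_input

15


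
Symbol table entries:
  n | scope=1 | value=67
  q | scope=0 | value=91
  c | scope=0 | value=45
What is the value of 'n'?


Searching symbol table for 'n':
  n | scope=1 | value=67 <- MATCH
  q | scope=0 | value=91
  c | scope=0 | value=45
Found 'n' at scope 1 with value 67

67


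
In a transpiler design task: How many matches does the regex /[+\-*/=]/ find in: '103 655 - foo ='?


Pattern: /[+\-*/=]/ (operators)
Input: '103 655 - foo ='
Scanning for matches:
  Match 1: '-'
  Match 2: '='
Total matches: 2

2


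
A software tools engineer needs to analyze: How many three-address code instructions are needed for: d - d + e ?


Expression: d - d + e
Generating three-address code (respecting * over +/- precedence):
  Instruction 1: t1 = d - d
  Instruction 2: t2 = t1 + e
Total instructions: 2

2


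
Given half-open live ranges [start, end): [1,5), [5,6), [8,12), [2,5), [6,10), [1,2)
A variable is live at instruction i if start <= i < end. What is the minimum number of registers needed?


Live ranges:
  Var0: [1, 5)
  Var1: [5, 6)
  Var2: [8, 12)
  Var3: [2, 5)
  Var4: [6, 10)
  Var5: [1, 2)
Sweep-line events (position, delta, active):
  pos=1 start -> active=1
  pos=1 start -> active=2
  pos=2 end -> active=1
  pos=2 start -> active=2
  pos=5 end -> active=1
  pos=5 end -> active=0
  pos=5 start -> active=1
  pos=6 end -> active=0
  pos=6 start -> active=1
  pos=8 start -> active=2
  pos=10 end -> active=1
  pos=12 end -> active=0
Maximum simultaneous active: 2
Minimum registers needed: 2

2


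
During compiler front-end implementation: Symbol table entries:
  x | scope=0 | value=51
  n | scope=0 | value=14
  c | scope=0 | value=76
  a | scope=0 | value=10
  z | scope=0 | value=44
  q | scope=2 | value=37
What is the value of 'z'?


Searching symbol table for 'z':
  x | scope=0 | value=51
  n | scope=0 | value=14
  c | scope=0 | value=76
  a | scope=0 | value=10
  z | scope=0 | value=44 <- MATCH
  q | scope=2 | value=37
Found 'z' at scope 0 with value 44

44


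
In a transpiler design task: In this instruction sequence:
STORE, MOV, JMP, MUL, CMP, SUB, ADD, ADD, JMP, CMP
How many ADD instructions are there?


Scanning instruction sequence for ADD:
  Position 1: STORE
  Position 2: MOV
  Position 3: JMP
  Position 4: MUL
  Position 5: CMP
  Position 6: SUB
  Position 7: ADD <- MATCH
  Position 8: ADD <- MATCH
  Position 9: JMP
  Position 10: CMP
Matches at positions: [7, 8]
Total ADD count: 2

2


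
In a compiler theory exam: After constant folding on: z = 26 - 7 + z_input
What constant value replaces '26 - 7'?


Identifying constant sub-expression:
  Original: z = 26 - 7 + z_input
  26 and 7 are both compile-time constants
  Evaluating: 26 - 7 = 19
  After folding: z = 19 + z_input

19


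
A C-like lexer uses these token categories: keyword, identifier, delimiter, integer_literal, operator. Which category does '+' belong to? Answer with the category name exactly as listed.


Token: '+'
Checking categories:
  identifier: no
  integer_literal: no
  operator: YES
  keyword: no
  delimiter: no
Category: operator

operator


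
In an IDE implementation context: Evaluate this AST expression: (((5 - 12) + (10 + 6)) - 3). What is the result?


Expression: (((5 - 12) + (10 + 6)) - 3)
Evaluating step by step:
  5 - 12 = -7
  10 + 6 = 16
  -7 + 16 = 9
  9 - 3 = 6
Result: 6

6


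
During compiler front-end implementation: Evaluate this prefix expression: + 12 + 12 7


Parsing prefix expression: + 12 + 12 7
Step 1: Innermost operation '+ 12 7'
  12 + 7 = 19
Step 2: Outer operation '+ 12 [19]'
  12 + 19 = 31

31


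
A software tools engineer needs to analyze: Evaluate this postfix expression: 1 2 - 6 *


Processing tokens left to right:
Push 1, Push 2
Pop 1 and 2, compute 1 - 2 = -1, push -1
Push 6
Pop -1 and 6, compute -1 * 6 = -6, push -6
Stack result: -6

-6


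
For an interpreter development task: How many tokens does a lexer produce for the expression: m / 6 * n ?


Scanning 'm / 6 * n'
Token 1: 'm' -> identifier
Token 2: '/' -> operator
Token 3: '6' -> integer_literal
Token 4: '*' -> operator
Token 5: 'n' -> identifier
Total tokens: 5

5


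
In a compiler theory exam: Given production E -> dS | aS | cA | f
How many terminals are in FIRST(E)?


Production: E -> dS | aS | cA | f
Examining each alternative for leading terminals:
  E -> dS : first terminal = 'd'
  E -> aS : first terminal = 'a'
  E -> cA : first terminal = 'c'
  E -> f : first terminal = 'f'
FIRST(E) = {a, c, d, f}
Count: 4

4


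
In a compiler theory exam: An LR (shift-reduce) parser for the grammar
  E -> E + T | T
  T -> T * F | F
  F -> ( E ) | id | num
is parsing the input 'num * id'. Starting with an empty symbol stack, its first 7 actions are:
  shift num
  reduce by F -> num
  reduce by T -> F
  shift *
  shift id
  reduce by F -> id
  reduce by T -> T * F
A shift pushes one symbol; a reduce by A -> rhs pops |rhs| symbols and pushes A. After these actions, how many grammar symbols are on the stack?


Tracking the symbol stack through each action:
  Action 1: shift 'num' : push -> stack = [num] (size 1)
  Action 2: reduce by F -> num : pop 1, push F -> stack = [F] (size 1)
  Action 3: reduce by T -> F : pop 1, push T -> stack = [T] (size 1)
  Action 4: shift '*' : push -> stack = [T, *] (size 2)
  Action 5: shift 'id' : push -> stack = [T, *, id] (size 3)
  Action 6: reduce by F -> id : pop 1, push F -> stack = [T, *, F] (size 3)
  Action 7: reduce by T -> T * F : pop 3, push T -> stack = [T] (size 1)
Final stack size: 1

1


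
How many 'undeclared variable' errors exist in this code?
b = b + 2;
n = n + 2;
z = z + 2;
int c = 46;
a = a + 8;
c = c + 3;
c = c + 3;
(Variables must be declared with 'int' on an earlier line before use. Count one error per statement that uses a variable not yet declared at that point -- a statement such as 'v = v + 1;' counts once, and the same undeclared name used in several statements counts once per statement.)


Scanning code line by line:
  Line 1: use 'b' -> ERROR (undeclared)
  Line 2: use 'n' -> ERROR (undeclared)
  Line 3: use 'z' -> ERROR (undeclared)
  Line 4: declare 'c' -> declared = ['c']
  Line 5: use 'a' -> ERROR (undeclared)
  Line 6: use 'c' -> OK (declared)
  Line 7: use 'c' -> OK (declared)
Total undeclared variable errors: 4

4


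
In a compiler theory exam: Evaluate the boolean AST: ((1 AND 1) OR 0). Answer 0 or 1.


Step 1: Evaluate inner node
  1 AND 1 = 1
Step 2: Evaluate root node
  1 OR 0 = 1

1


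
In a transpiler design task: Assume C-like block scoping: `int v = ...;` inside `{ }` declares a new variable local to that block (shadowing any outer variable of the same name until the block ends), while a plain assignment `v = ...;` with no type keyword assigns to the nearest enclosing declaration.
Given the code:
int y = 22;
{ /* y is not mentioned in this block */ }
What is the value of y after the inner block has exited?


Analyzing scoping rules:
Outer scope: declares y = 22
Inner block: y is neither redeclared nor assigned -> unchanged
After the block -> 22
Result: 22

22


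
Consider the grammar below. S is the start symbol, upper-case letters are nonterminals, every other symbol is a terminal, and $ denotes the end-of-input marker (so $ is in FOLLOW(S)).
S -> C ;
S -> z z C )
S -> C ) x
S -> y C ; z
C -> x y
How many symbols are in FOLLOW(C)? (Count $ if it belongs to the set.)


S is the start symbol and does not occur in any rule body, so FOLLOW(S) = {$}.
Examining every occurrence of C in a rule body:
  S -> C ; : C is followed by terminal ';' -> add ';'
  S -> z z C ) : C is followed by terminal ')' -> add ')'
  S -> C ) x : C is followed by terminal ')' -> add ')' (already in the set)
  S -> y C ; z : C is followed by terminal ';' -> add ';' (already in the set)
  C -> x y : C does not occur in the body -> contributes nothing
FOLLOW(C) = {), ;}
Count: 2

2


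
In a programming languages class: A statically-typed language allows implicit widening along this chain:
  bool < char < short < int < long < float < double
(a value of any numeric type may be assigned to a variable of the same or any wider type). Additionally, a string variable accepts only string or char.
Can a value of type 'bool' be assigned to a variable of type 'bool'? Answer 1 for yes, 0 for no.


Target variable type: bool
Source value type: bool
Numeric ranks: bool=0, bool=0
Widening allowed iff rank(source) <= rank(target): 0 <= 0? Yes
Result: 1

1


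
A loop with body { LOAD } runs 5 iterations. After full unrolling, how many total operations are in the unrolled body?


Loop body operations: LOAD (1 op per iteration)
Unrolling 5 iterations:
  Iteration 1: LOAD (1 ops)
  Iteration 2: LOAD (1 ops)
  Iteration 3: LOAD (1 ops)
  Iteration 4: LOAD (1 ops)
  Iteration 5: LOAD (1 ops)
Total: 5 iterations * 1 ops/iter = 5 operations

5


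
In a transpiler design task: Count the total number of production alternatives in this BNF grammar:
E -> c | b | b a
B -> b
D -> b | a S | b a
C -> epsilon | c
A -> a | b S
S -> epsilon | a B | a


Counting alternatives per rule:
  E: 3 alternative(s)
  B: 1 alternative(s)
  D: 3 alternative(s)
  C: 2 alternative(s)
  A: 2 alternative(s)
  S: 3 alternative(s)
Sum: 3 + 1 + 3 + 2 + 2 + 3 = 14

14


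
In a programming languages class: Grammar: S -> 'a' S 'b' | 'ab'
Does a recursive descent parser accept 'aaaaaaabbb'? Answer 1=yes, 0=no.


Grammar accepts strings of the form a^n b^n (n >= 1)
Word: 'aaaaaaabbb'
Counting: 7 a's and 3 b's
Check: 7 == 3? No
Mismatch: a-count != b-count
Rejected

0


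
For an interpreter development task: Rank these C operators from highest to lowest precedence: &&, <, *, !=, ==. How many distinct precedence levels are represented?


Looking up precedence for each operator:
  && -> precedence 2
  < -> precedence 4
  * -> precedence 6
  != -> precedence 3
  == -> precedence 3
Sorted highest to lowest: *, <, !=, ==, &&
Distinct precedence values: [6, 4, 3, 2]
Number of distinct levels: 4

4


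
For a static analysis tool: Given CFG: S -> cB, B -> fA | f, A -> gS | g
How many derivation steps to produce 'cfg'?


Grammar: S -> cB, B -> fA | f, A -> gS | g
Deriving 'cfg':
Step 1: S -> cB => cB
Step 2: B -> fA => cfA
Step 3: A -> g => cfg
Total derivation steps: 3

3


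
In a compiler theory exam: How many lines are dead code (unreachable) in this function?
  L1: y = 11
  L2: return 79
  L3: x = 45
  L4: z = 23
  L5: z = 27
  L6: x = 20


Analyzing control flow:
  L1: reachable (before return)
  L2: reachable (return statement)
  L3: DEAD (after return at L2)
  L4: DEAD (after return at L2)
  L5: DEAD (after return at L2)
  L6: DEAD (after return at L2)
Return at L2, total lines = 6
Dead lines: L3 through L6
Count: 4

4


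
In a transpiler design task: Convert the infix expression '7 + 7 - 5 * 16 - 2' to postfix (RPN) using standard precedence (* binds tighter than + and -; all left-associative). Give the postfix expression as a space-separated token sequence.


Applying the shunting-yard algorithm:
  Operand 7 -> output
  Push '+' onto operator stack -> op-stack: [+]
  Operand 7 -> output
  See '-' (prec 1); top '+' (prec 1) >= it -> pop '+' to output
  Push '-' onto operator stack -> op-stack: [-]
  Operand 5 -> output
  Push '*' onto operator stack -> op-stack: [-, *]
  Operand 16 -> output
  See '-' (prec 1); top '*' (prec 2) >= it -> pop '*' to output
  See '-' (prec 1); top '-' (prec 1) >= it -> pop '-' to output
  Push '-' onto operator stack -> op-stack: [-]
  Operand 2 -> output
  End of input: pop '-' to output
Postfix result: 7 7 + 5 16 * - 2 -

7 7 + 5 16 * - 2 -


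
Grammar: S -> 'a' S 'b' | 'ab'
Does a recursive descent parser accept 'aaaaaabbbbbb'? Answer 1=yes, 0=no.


Grammar accepts strings of the form a^n b^n (n >= 1)
Word: 'aaaaaabbbbbb'
Counting: 6 a's and 6 b's
Check: 6 == 6? Yes
Derivation (S -> aSb applied 5 time(s), then S -> ab): S => aSb => aaSbb => aaaSbbb => aaaaSbbbb => aaaaaSbbbbb => aaaaaabbbbbb
Accepted

1


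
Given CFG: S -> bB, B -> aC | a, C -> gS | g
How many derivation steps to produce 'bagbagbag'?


Grammar: S -> bB, B -> aC | a, C -> gS | g
Deriving 'bagbagbag':
Step 1: S -> bB => bB
Step 2: B -> aC => baC
Step 3: C -> gS => bagS
Step 4: S -> bB => bagbB
Step 5: B -> aC => bagbaC
Step 6: C -> gS => bagbagS
Step 7: S -> bB => bagbagbB
Step 8: B -> aC => bagbagbaC
Step 9: C -> g => bagbagbag
Total derivation steps: 9

9


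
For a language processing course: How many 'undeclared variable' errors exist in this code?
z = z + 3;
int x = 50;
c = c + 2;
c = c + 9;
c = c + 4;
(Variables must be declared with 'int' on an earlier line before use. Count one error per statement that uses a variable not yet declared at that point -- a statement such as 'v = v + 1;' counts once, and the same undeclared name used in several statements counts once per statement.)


Scanning code line by line:
  Line 1: use 'z' -> ERROR (undeclared)
  Line 2: declare 'x' -> declared = ['x']
  Line 3: use 'c' -> ERROR (undeclared)
  Line 4: use 'c' -> ERROR (undeclared)
  Line 5: use 'c' -> ERROR (undeclared)
Total undeclared variable errors: 4

4


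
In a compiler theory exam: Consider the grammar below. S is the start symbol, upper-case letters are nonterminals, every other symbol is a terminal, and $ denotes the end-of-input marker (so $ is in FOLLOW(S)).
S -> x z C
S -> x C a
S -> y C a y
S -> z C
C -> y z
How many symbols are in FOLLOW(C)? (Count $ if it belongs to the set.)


S is the start symbol and does not occur in any rule body, so FOLLOW(S) = {$}.
Examining every occurrence of C in a rule body:
  S -> x z C : C is at the right end -> add FOLLOW(S) = {$}
  S -> x C a : C is followed by terminal 'a' -> add 'a'
  S -> y C a y : C is followed by terminal 'a' -> add 'a' (already in the set)
  S -> z C : C is at the right end -> add FOLLOW(S) = {$} (already in the set)
  C -> y z : C does not occur in the body -> contributes nothing
FOLLOW(C) = {a, $}
Count: 2

2


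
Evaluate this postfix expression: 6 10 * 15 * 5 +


Processing tokens left to right:
Push 6, Push 10
Pop 6 and 10, compute 6 * 10 = 60, push 60
Push 15
Pop 60 and 15, compute 60 * 15 = 900, push 900
Push 5
Pop 900 and 5, compute 900 + 5 = 905, push 905
Stack result: 905

905


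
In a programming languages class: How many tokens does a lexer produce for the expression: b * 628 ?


Scanning 'b * 628'
Token 1: 'b' -> identifier
Token 2: '*' -> operator
Token 3: '628' -> integer_literal
Total tokens: 3

3


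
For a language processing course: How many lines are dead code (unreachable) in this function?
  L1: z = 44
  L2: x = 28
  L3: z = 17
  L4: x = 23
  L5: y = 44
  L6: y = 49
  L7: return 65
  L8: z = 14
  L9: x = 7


Analyzing control flow:
  L1: reachable (before return)
  L2: reachable (before return)
  L3: reachable (before return)
  L4: reachable (before return)
  L5: reachable (before return)
  L6: reachable (before return)
  L7: reachable (return statement)
  L8: DEAD (after return at L7)
  L9: DEAD (after return at L7)
Return at L7, total lines = 9
Dead lines: L8 through L9
Count: 2

2


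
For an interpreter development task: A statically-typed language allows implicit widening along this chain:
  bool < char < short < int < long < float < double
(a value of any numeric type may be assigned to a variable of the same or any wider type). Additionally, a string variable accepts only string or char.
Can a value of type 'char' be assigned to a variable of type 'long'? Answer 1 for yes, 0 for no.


Target variable type: long
Source value type: char
Numeric ranks: char=1, long=4
Widening allowed iff rank(source) <= rank(target): 1 <= 4? Yes
Result: 1

1


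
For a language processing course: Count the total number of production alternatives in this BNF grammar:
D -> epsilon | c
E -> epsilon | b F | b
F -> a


Counting alternatives per rule:
  D: 2 alternative(s)
  E: 3 alternative(s)
  F: 1 alternative(s)
Sum: 2 + 3 + 1 = 6

6


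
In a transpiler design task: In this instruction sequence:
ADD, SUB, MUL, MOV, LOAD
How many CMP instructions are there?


Scanning instruction sequence for CMP:
  Position 1: ADD
  Position 2: SUB
  Position 3: MUL
  Position 4: MOV
  Position 5: LOAD
Matches at positions: []
Total CMP count: 0

0


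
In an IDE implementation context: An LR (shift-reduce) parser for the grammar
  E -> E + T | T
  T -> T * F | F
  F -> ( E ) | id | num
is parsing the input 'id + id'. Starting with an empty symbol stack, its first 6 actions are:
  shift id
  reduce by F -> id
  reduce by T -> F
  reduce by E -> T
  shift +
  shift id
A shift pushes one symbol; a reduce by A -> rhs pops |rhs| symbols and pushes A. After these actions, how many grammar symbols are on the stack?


Tracking the symbol stack through each action:
  Action 1: shift 'id' : push -> stack = [id] (size 1)
  Action 2: reduce by F -> id : pop 1, push F -> stack = [F] (size 1)
  Action 3: reduce by T -> F : pop 1, push T -> stack = [T] (size 1)
  Action 4: reduce by E -> T : pop 1, push E -> stack = [E] (size 1)
  Action 5: shift '+' : push -> stack = [E, +] (size 2)
  Action 6: shift 'id' : push -> stack = [E, +, id] (size 3)
Final stack size: 3

3


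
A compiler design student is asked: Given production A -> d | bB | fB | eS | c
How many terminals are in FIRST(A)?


Production: A -> d | bB | fB | eS | c
Examining each alternative for leading terminals:
  A -> d : first terminal = 'd'
  A -> bB : first terminal = 'b'
  A -> fB : first terminal = 'f'
  A -> eS : first terminal = 'e'
  A -> c : first terminal = 'c'
FIRST(A) = {b, c, d, e, f}
Count: 5

5


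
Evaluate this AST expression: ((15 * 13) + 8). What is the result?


Expression: ((15 * 13) + 8)
Evaluating step by step:
  15 * 13 = 195
  195 + 8 = 203
Result: 203

203


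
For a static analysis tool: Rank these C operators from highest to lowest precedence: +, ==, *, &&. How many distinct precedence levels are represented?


Looking up precedence for each operator:
  + -> precedence 5
  == -> precedence 3
  * -> precedence 6
  && -> precedence 2
Sorted highest to lowest: *, +, ==, &&
Distinct precedence values: [6, 5, 3, 2]
Number of distinct levels: 4

4


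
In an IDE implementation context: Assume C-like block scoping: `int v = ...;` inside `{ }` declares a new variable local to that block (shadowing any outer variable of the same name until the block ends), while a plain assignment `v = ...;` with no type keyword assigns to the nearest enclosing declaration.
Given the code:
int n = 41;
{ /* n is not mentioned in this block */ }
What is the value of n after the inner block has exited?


Analyzing scoping rules:
Outer scope: declares n = 41
Inner block: n is neither redeclared nor assigned -> unchanged
After the block -> 41
Result: 41

41


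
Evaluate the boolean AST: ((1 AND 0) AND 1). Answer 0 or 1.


Step 1: Evaluate inner node
  1 AND 0 = 0
Step 2: Evaluate root node
  0 AND 1 = 0

0


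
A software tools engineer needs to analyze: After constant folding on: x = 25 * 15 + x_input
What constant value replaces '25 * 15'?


Identifying constant sub-expression:
  Original: x = 25 * 15 + x_input
  25 and 15 are both compile-time constants
  Evaluating: 25 * 15 = 375
  After folding: x = 375 + x_input

375


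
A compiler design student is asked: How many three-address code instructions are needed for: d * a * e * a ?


Expression: d * a * e * a
Generating three-address code (respecting * over +/- precedence):
  Instruction 1: t1 = d * a
  Instruction 2: t2 = t1 * e
  Instruction 3: t3 = t2 * a
Total instructions: 3

3


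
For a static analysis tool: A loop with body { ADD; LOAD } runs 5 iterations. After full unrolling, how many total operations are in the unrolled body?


Loop body operations: ADD, LOAD (2 ops per iteration)
Unrolling 5 iterations:
  Iteration 1: ADD, LOAD (2 ops)
  Iteration 2: ADD, LOAD (2 ops)
  Iteration 3: ADD, LOAD (2 ops)
  Iteration 4: ADD, LOAD (2 ops)
  Iteration 5: ADD, LOAD (2 ops)
Total: 5 iterations * 2 ops/iter = 10 operations

10


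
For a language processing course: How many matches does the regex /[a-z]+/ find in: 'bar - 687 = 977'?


Pattern: /[a-z]+/ (identifiers)
Input: 'bar - 687 = 977'
Scanning for matches:
  Match 1: 'bar'
Total matches: 1

1


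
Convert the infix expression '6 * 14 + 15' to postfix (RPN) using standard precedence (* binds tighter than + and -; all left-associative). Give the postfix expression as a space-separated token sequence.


Applying the shunting-yard algorithm:
  Operand 6 -> output
  Push '*' onto operator stack -> op-stack: [*]
  Operand 14 -> output
  See '+' (prec 1); top '*' (prec 2) >= it -> pop '*' to output
  Push '+' onto operator stack -> op-stack: [+]
  Operand 15 -> output
  End of input: pop '+' to output
Postfix result: 6 14 * 15 +

6 14 * 15 +


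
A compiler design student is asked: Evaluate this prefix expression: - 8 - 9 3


Parsing prefix expression: - 8 - 9 3
Step 1: Innermost operation '- 9 3'
  9 - 3 = 6
Step 2: Outer operation '- 8 [6]'
  8 - 6 = 2

2


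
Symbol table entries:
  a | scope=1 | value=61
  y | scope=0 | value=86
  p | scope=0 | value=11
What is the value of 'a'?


Searching symbol table for 'a':
  a | scope=1 | value=61 <- MATCH
  y | scope=0 | value=86
  p | scope=0 | value=11
Found 'a' at scope 1 with value 61

61


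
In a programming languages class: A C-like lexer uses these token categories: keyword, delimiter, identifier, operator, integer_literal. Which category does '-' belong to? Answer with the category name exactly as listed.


Token: '-'
Checking categories:
  identifier: no
  integer_literal: no
  operator: YES
  keyword: no
  delimiter: no
Category: operator

operator


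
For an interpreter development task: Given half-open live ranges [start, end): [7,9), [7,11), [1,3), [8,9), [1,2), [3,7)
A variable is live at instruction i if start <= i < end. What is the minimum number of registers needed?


Live ranges:
  Var0: [7, 9)
  Var1: [7, 11)
  Var2: [1, 3)
  Var3: [8, 9)
  Var4: [1, 2)
  Var5: [3, 7)
Sweep-line events (position, delta, active):
  pos=1 start -> active=1
  pos=1 start -> active=2
  pos=2 end -> active=1
  pos=3 end -> active=0
  pos=3 start -> active=1
  pos=7 end -> active=0
  pos=7 start -> active=1
  pos=7 start -> active=2
  pos=8 start -> active=3
  pos=9 end -> active=2
  pos=9 end -> active=1
  pos=11 end -> active=0
Maximum simultaneous active: 3
Minimum registers needed: 3

3


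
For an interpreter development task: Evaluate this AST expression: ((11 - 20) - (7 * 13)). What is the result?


Expression: ((11 - 20) - (7 * 13))
Evaluating step by step:
  11 - 20 = -9
  7 * 13 = 91
  -9 - 91 = -100
Result: -100

-100


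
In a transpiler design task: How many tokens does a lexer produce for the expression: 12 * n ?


Scanning '12 * n'
Token 1: '12' -> integer_literal
Token 2: '*' -> operator
Token 3: 'n' -> identifier
Total tokens: 3

3


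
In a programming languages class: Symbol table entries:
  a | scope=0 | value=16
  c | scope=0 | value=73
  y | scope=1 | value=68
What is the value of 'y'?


Searching symbol table for 'y':
  a | scope=0 | value=16
  c | scope=0 | value=73
  y | scope=1 | value=68 <- MATCH
Found 'y' at scope 1 with value 68

68


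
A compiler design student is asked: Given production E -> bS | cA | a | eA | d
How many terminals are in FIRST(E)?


Production: E -> bS | cA | a | eA | d
Examining each alternative for leading terminals:
  E -> bS : first terminal = 'b'
  E -> cA : first terminal = 'c'
  E -> a : first terminal = 'a'
  E -> eA : first terminal = 'e'
  E -> d : first terminal = 'd'
FIRST(E) = {a, b, c, d, e}
Count: 5

5


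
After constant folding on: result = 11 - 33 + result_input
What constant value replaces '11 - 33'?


Identifying constant sub-expression:
  Original: result = 11 - 33 + result_input
  11 and 33 are both compile-time constants
  Evaluating: 11 - 33 = -22
  After folding: result = -22 + result_input

-22


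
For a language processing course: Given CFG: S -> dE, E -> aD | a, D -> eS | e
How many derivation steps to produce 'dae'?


Grammar: S -> dE, E -> aD | a, D -> eS | e
Deriving 'dae':
Step 1: S -> dE => dE
Step 2: E -> aD => daD
Step 3: D -> e => dae
Total derivation steps: 3

3


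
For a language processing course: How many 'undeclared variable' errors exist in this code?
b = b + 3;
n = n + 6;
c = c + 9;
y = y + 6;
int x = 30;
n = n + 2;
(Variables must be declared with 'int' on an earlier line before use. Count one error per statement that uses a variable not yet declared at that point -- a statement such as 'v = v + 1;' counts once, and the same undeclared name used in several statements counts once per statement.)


Scanning code line by line:
  Line 1: use 'b' -> ERROR (undeclared)
  Line 2: use 'n' -> ERROR (undeclared)
  Line 3: use 'c' -> ERROR (undeclared)
  Line 4: use 'y' -> ERROR (undeclared)
  Line 5: declare 'x' -> declared = ['x']
  Line 6: use 'n' -> ERROR (undeclared)
Total undeclared variable errors: 5

5


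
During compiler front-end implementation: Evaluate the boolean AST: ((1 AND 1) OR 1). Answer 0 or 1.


Step 1: Evaluate inner node
  1 AND 1 = 1
Step 2: Evaluate root node
  1 OR 1 = 1

1


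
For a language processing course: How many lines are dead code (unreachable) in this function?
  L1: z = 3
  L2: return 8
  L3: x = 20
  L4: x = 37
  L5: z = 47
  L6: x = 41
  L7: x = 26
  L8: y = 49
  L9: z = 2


Analyzing control flow:
  L1: reachable (before return)
  L2: reachable (return statement)
  L3: DEAD (after return at L2)
  L4: DEAD (after return at L2)
  L5: DEAD (after return at L2)
  L6: DEAD (after return at L2)
  L7: DEAD (after return at L2)
  L8: DEAD (after return at L2)
  L9: DEAD (after return at L2)
Return at L2, total lines = 9
Dead lines: L3 through L9
Count: 7

7


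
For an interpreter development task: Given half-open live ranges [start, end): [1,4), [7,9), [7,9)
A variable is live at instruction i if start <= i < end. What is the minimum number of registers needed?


Live ranges:
  Var0: [1, 4)
  Var1: [7, 9)
  Var2: [7, 9)
Sweep-line events (position, delta, active):
  pos=1 start -> active=1
  pos=4 end -> active=0
  pos=7 start -> active=1
  pos=7 start -> active=2
  pos=9 end -> active=1
  pos=9 end -> active=0
Maximum simultaneous active: 2
Minimum registers needed: 2

2


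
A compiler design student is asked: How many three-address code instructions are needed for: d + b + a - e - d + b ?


Expression: d + b + a - e - d + b
Generating three-address code (respecting * over +/- precedence):
  Instruction 1: t1 = d + b
  Instruction 2: t2 = t1 + a
  Instruction 3: t3 = t2 - e
  Instruction 4: t4 = t3 - d
  Instruction 5: t5 = t4 + b
Total instructions: 5

5


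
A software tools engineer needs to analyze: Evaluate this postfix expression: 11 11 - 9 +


Processing tokens left to right:
Push 11, Push 11
Pop 11 and 11, compute 11 - 11 = 0, push 0
Push 9
Pop 0 and 9, compute 0 + 9 = 9, push 9
Stack result: 9

9


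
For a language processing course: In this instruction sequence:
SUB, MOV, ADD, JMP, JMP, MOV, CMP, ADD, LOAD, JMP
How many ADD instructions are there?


Scanning instruction sequence for ADD:
  Position 1: SUB
  Position 2: MOV
  Position 3: ADD <- MATCH
  Position 4: JMP
  Position 5: JMP
  Position 6: MOV
  Position 7: CMP
  Position 8: ADD <- MATCH
  Position 9: LOAD
  Position 10: JMP
Matches at positions: [3, 8]
Total ADD count: 2

2


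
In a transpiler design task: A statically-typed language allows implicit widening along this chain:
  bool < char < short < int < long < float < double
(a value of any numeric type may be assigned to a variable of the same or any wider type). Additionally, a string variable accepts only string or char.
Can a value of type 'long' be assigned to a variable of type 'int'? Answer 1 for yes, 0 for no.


Target variable type: int
Source value type: long
Numeric ranks: long=4, int=3
Widening allowed iff rank(source) <= rank(target): 4 <= 3? No
Result: 0

0


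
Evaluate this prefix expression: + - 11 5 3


Parsing prefix expression: + - 11 5 3
Step 1: Innermost operation '- 11 5'
  11 - 5 = 6
Step 2: Outer operation '+ [6] 3'
  6 + 3 = 9

9


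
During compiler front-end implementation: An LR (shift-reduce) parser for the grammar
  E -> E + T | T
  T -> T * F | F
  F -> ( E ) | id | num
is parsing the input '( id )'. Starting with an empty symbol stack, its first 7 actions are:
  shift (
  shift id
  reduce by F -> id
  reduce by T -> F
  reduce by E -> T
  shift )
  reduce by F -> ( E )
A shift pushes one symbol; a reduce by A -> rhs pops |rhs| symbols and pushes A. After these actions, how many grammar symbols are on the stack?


Tracking the symbol stack through each action:
  Action 1: shift '(' : push -> stack = [(] (size 1)
  Action 2: shift 'id' : push -> stack = [(, id] (size 2)
  Action 3: reduce by F -> id : pop 1, push F -> stack = [(, F] (size 2)
  Action 4: reduce by T -> F : pop 1, push T -> stack = [(, T] (size 2)
  Action 5: reduce by E -> T : pop 1, push E -> stack = [(, E] (size 2)
  Action 6: shift ')' : push -> stack = [(, E, )] (size 3)
  Action 7: reduce by F -> ( E ) : pop 3, push F -> stack = [F] (size 1)
Final stack size: 1

1


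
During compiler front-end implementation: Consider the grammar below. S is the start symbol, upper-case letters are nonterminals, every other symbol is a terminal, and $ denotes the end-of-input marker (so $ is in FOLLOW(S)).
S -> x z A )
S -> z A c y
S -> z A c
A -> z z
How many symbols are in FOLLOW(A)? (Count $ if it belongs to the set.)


S is the start symbol and does not occur in any rule body, so FOLLOW(S) = {$}.
Examining every occurrence of A in a rule body:
  S -> x z A ) : A is followed by terminal ')' -> add ')'
  S -> z A c y : A is followed by terminal 'c' -> add 'c'
  S -> z A c : A is followed by terminal 'c' -> add 'c' (already in the set)
  A -> z z : A does not occur in the body -> contributes nothing
FOLLOW(A) = {), c}
Count: 2

2


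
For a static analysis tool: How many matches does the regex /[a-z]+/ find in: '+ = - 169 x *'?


Pattern: /[a-z]+/ (identifiers)
Input: '+ = - 169 x *'
Scanning for matches:
  Match 1: 'x'
Total matches: 1

1


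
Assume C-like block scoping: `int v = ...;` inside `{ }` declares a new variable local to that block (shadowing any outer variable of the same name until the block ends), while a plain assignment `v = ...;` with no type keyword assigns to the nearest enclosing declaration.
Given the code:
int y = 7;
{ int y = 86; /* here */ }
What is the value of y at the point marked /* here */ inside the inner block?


Analyzing scoping rules:
Outer scope: declares y = 7
Inner block: 'int y = 86;' declares a NEW y that shadows the outer one
Inside the block the inner declaration is in scope -> 86
Result: 86

86


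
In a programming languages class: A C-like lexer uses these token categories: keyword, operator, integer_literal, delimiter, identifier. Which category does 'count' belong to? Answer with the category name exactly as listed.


Token: 'count'
Checking categories:
  identifier: YES
  integer_literal: no
  operator: no
  keyword: no
  delimiter: no
Category: identifier

identifier
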